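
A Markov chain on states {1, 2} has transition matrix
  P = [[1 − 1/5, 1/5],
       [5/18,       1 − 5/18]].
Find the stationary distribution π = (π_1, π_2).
π_1 = 25/43, π_2 = 18/43

Solve πP = π with π_1 + π_2 = 1. From πP = π: π_1 · (1 − 1/5) + π_2 · 5/18 = π_1 ⇒ π_2 · 5/18 = π_1 · 1/5 ⇒ π_2/π_1 = (1/5)/(5/18) = 18/25. Together with π_1 + π_2 = 1:
  π_1 = (5/18)/(1/5 + 5/18) = (5/18)/(43/90) = 25/43,
  π_2 = (1/5)/(1/5 + 5/18) = (1/5)/(43/90) = 18/43.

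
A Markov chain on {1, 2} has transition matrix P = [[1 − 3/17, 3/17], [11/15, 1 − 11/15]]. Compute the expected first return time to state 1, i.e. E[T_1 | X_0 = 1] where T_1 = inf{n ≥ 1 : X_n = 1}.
E[T_1 | X_0 = 1] = 1/π_1 = 232/187

For an irreducible recurrent Markov chain with stationary distribution π, E[T_i | X_0 = i] = 1/π_i (Kac's formula). Here π_1 = (11/15)/(3/17 + 11/15) = (11/15)/(232/255) = 187/232, so E[T_1 | X_0 = 1] = 1/π_1 = (3/17 + 11/15)/(11/15) = (232/255)/(11/15) = 232/187.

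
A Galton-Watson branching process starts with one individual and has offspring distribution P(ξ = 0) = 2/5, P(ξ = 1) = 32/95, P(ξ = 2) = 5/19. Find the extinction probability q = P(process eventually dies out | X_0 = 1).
q = 1

Mean offspring μ = 0·2/5 + 1·32/95 + 2·5/19 = 82/95 ≤ 1. For μ ≤ 1 with offspring not concentrated at 1, the Galton-Watson process goes extinct almost surely, so q = 1.
(Algebraic check: The pgf is f(s) = 2/5 + 32/95·s + 5/19·s². The extinction probability q is the smallest fixed point of f in [0, 1]. Setting s = f(s):
  5/19·s² + (32/95 − 1)·s + 2/5 = 0
  5/19·s² − (2/5 + 5/19)·s + 2/5 = 0
which factors as (s − 1)·(5/19·s − 2/5) = 0, giving roots s = 1 and s = (2/5)/(5/19) = 38/25. Since 38/25 ≥ 1, the smallest root in [0, 1] is s = 1.)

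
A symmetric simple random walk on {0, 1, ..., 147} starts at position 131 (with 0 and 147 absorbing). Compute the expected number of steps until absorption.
E[τ | X_0 = 131] = 2096

Let v_k = E[τ | X_0 = k]. Boundary: v_0 = v_147 = 0. Recurrence: v_k = 1 + (v_{k-1} + v_{k+1})/2 for 1 ≤ k ≤ 146. The particular solution to v_k − (v_{k-1} + v_{k+1})/2 = 1 is v_k = −k^2. Adding homogeneous solution A + B k and matching boundaries gives v_k = k (147 − k). Substituting k = 131: v_131 = 131 · 16 = 2096.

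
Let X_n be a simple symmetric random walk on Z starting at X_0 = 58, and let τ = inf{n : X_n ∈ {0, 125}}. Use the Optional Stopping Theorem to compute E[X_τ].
E[X_τ] = 58

X_n is a martingale and τ is a bounded-mean stopping time (indeed τ is finite a.s. with bounded expectation since the walk is in a bounded region). By the OST, E[X_τ] = E[X_0] = 58. Equivalently: E[X_τ] = 125 · P(hit 125 first) + 0 · P(hit 0 first) = 125 · (58/125) = 58.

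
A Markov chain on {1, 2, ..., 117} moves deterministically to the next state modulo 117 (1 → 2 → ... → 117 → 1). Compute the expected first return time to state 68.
E[T_68 | X_0 = 68] = 117

The chain cycles deterministically, so starting at state 68 it returns in exactly 117 steps. Equivalently, the stationary distribution is uniform π_j = 1/117 for every state j, so by Kac's formula E[T_68] = 1/π_68 = 117.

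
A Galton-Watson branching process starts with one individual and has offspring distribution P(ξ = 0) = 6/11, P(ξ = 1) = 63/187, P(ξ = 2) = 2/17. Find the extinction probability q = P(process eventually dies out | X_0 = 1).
q = 1

Mean offspring μ = 0·6/11 + 1·63/187 + 2·2/17 = 107/187 ≤ 1. For μ ≤ 1 with offspring not concentrated at 1, the Galton-Watson process goes extinct almost surely, so q = 1.
(Algebraic check: The pgf is f(s) = 6/11 + 63/187·s + 2/17·s². The extinction probability q is the smallest fixed point of f in [0, 1]. Setting s = f(s):
  2/17·s² + (63/187 − 1)·s + 6/11 = 0
  2/17·s² − (6/11 + 2/17)·s + 6/11 = 0
which factors as (s − 1)·(2/17·s − 6/11) = 0, giving roots s = 1 and s = (6/11)/(2/17) = 51/11. Since 51/11 ≥ 1, the smallest root in [0, 1] is s = 1.)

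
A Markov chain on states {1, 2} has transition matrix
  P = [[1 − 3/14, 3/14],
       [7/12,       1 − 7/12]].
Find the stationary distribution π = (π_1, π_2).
π_1 = 49/67, π_2 = 18/67

Solve πP = π with π_1 + π_2 = 1. From πP = π: π_1 · (1 − 3/14) + π_2 · 7/12 = π_1 ⇒ π_2 · 7/12 = π_1 · 3/14 ⇒ π_2/π_1 = (3/14)/(7/12) = 18/49. Together with π_1 + π_2 = 1:
  π_1 = (7/12)/(3/14 + 7/12) = (7/12)/(67/84) = 49/67,
  π_2 = (3/14)/(3/14 + 7/12) = (3/14)/(67/84) = 18/67.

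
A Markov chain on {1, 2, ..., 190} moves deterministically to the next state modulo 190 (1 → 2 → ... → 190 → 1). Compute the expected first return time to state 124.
E[T_124 | X_0 = 124] = 190

The chain cycles deterministically, so starting at state 124 it returns in exactly 190 steps. Equivalently, the stationary distribution is uniform π_j = 1/190 for every state j, so by Kac's formula E[T_124] = 1/π_124 = 190.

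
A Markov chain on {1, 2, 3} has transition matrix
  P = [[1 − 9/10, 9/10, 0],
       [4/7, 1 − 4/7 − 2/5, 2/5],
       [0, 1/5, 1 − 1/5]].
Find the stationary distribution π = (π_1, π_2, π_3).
π = (40/229, 63/229, 126/229)

This is a birth-death chain on three states, which satisfies detailed balance: π_1 · P_{12} = π_2 · P_{21} and π_2 · P_{23} = π_3 · P_{32}.
From π_1 · 9/10 = π_2 · 4/7: π_2/π_1 = (9/10)/(4/7) = 63/40.
From π_2 · 2/5 = π_3 · 1/5: π_3/π_2 = (2/5)/(1/5) = 2.
Take π_1 proportional to 1; then unnormalized π = (1, 63/40, 63/20). Normalize by dividing by the sum 229/40:
  π = (40/229, 63/229, 126/229).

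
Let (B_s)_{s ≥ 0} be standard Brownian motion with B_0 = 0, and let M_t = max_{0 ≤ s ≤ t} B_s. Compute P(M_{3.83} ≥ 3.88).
P(M_{3.83} ≥ 3.88) = 2·P(B_{3.83} ≥ 3.88) = 2(1 − Φ(3.88/√3.83)) ≈ 0.0474

By the reflection principle for Brownian motion, P(M_t ≥ a) = 2 · P(B_t ≥ a) for a ≥ 0. Since B_t ~ N(0, t), P(B_t ≥ 3.88) = 1 − Φ(3.88/√t) = 1 − Φ(3.88/√3.83) = 1 − Φ(1.9826). So
  P(M_{3.83} ≥ 3.88) = 2(1 − Φ(1.9826)) ≈ 0.0474.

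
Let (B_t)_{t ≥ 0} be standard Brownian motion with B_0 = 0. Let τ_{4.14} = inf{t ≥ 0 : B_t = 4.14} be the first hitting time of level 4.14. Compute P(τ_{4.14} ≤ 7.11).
P(τ_{4.14} ≤ 7.11) = 2(1 − Φ(4.14/√7.11)) = 2(1 − Φ(1.5526)) ≈ 0.1205

By the reflection principle for standard BM, P(τ_b ≤ t) = 2 · P(B_t ≥ b). Since B_t ~ N(0, t), P(B_t ≥ 4.14) = 1 − Φ(4.14/√t) = 1 − Φ(4.14/√7.11) = 1 − Φ(1.5526) ≈ 0.06026. Doubling: P(τ_{4.14} ≤ 7.11) ≈ 2 · 0.06026 = 0.12052 ≈ 0.1205.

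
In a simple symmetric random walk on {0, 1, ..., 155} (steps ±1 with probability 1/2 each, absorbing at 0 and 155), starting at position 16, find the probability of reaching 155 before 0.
P(hit 155 before 0) = 16/155

Let u_k = P(hit 155 before 0 | start at k). Then u_0 = 0, u_155 = 1, and u_k = u_{k-1}/2 + u_{k+1}/2 for 1 ≤ k ≤ 154. This harmonic recurrence is solved by u_k = k/155, giving u_16 = 16/155.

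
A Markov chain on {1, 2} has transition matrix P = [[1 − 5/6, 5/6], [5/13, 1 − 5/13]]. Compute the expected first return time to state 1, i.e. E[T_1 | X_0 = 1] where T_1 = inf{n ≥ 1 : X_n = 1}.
E[T_1 | X_0 = 1] = 1/π_1 = 19/6

For an irreducible recurrent Markov chain with stationary distribution π, E[T_i | X_0 = i] = 1/π_i (Kac's formula). Here π_1 = (5/13)/(5/6 + 5/13) = (5/13)/(95/78) = 6/19, so E[T_1 | X_0 = 1] = 1/π_1 = (5/6 + 5/13)/(5/13) = (95/78)/(5/13) = 19/6.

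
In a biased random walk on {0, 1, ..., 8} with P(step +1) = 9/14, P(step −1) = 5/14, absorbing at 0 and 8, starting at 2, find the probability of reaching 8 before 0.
P(hit 8 before 0) = (1 − (5/9)^2) / (1 − (5/9)^8) = 531441/761716

Let u_k denote P(reach 8 before 0 | start at k). Boundary: u_0 = 0, u_8 = 1. Recurrence: u_k = 9/14·u_{k+1} + 5/14·u_{k-1} for 1 ≤ k ≤ 7. Try u_k = A + B·r^k with r = q/p = (5/14)/(9/14) = 5/9. Substitution satisfies the recurrence; boundary conditions give:
  u_k = (1 − r^k) / (1 − r^N) = (1 − (5/9)^2) / (1 − (5/9)^8) = 531441/761716.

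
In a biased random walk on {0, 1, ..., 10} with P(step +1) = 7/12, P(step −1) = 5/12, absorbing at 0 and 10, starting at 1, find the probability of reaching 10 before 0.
P(hit 10 before 0) = (1 − (5/7)^1) / (1 − (5/7)^10) = 40353607/136354812

Let u_k denote P(reach 10 before 0 | start at k). Boundary: u_0 = 0, u_10 = 1. Recurrence: u_k = 7/12·u_{k+1} + 5/12·u_{k-1} for 1 ≤ k ≤ 9. Try u_k = A + B·r^k with r = q/p = (5/12)/(7/12) = 5/7. Substitution satisfies the recurrence; boundary conditions give:
  u_k = (1 − r^k) / (1 − r^N) = (1 − (5/7)^1) / (1 − (5/7)^10) = 40353607/136354812.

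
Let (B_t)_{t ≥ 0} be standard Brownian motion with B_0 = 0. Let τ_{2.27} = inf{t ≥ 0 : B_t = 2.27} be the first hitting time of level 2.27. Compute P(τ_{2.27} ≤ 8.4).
P(τ_{2.27} ≤ 8.4) = 2(1 − Φ(2.27/√8.4)) = 2(1 − Φ(0.7832)) ≈ 0.4335

By the reflection principle for standard BM, P(τ_b ≤ t) = 2 · P(B_t ≥ b). Since B_t ~ N(0, t), P(B_t ≥ 2.27) = 1 − Φ(2.27/√t) = 1 − Φ(2.27/√8.4) = 1 − Φ(0.7832) ≈ 0.21675. Doubling: P(τ_{2.27} ≤ 8.4) ≈ 2 · 0.21675 = 0.43350 ≈ 0.4335.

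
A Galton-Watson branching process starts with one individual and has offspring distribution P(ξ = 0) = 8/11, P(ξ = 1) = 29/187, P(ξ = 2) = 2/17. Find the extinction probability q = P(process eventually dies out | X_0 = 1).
q = 1

Mean offspring μ = 0·8/11 + 1·29/187 + 2·2/17 = 73/187 ≤ 1. For μ ≤ 1 with offspring not concentrated at 1, the Galton-Watson process goes extinct almost surely, so q = 1.
(Algebraic check: The pgf is f(s) = 8/11 + 29/187·s + 2/17·s². The extinction probability q is the smallest fixed point of f in [0, 1]. Setting s = f(s):
  2/17·s² + (29/187 − 1)·s + 8/11 = 0
  2/17·s² − (8/11 + 2/17)·s + 8/11 = 0
which factors as (s − 1)·(2/17·s − 8/11) = 0, giving roots s = 1 and s = (8/11)/(2/17) = 68/11. Since 68/11 ≥ 1, the smallest root in [0, 1] is s = 1.)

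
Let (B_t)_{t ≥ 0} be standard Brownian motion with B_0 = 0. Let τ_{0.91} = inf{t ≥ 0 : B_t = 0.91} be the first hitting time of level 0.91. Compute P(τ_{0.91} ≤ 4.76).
P(τ_{0.91} ≤ 4.76) = 2(1 − Φ(0.91/√4.76)) = 2(1 − Φ(0.4171)) ≈ 0.6766

By the reflection principle for standard BM, P(τ_b ≤ t) = 2 · P(B_t ≥ b). Since B_t ~ N(0, t), P(B_t ≥ 0.91) = 1 − Φ(0.91/√t) = 1 − Φ(0.91/√4.76) = 1 − Φ(0.4171) ≈ 0.33830. Doubling: P(τ_{0.91} ≤ 4.76) ≈ 2 · 0.33830 = 0.67660 ≈ 0.6766.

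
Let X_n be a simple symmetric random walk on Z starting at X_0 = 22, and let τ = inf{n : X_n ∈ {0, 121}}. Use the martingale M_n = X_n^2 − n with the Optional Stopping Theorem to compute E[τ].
E[τ] = 2178

M_n = X_n^2 − n is a martingale (since E[X_{n+1}^2 | F_n] = X_n^2 + 1). By OST (τ has finite mean in a bounded region), E[M_τ] = E[M_0] = X_0^2 − 0 = 22^2 = 484. Also E[M_τ] = E[X_τ^2] − E[τ]. The walk exits at 0 or 121, with P(hit 121 first) = 22/121, so E[X_τ^2] = 121^2 · 22/121 + 0 = 2662. Thus E[τ] = E[X_τ^2] − E[M_τ] = 2662 − 484 = 2178 = 22(121 − 22) = 2178.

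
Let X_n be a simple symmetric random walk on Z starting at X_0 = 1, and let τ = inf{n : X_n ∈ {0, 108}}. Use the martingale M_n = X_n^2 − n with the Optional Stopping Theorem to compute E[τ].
E[τ] = 107

M_n = X_n^2 − n is a martingale (since E[X_{n+1}^2 | F_n] = X_n^2 + 1). By OST (τ has finite mean in a bounded region), E[M_τ] = E[M_0] = X_0^2 − 0 = 1^2 = 1. Also E[M_τ] = E[X_τ^2] − E[τ]. The walk exits at 0 or 108, with P(hit 108 first) = 1/108, so E[X_τ^2] = 108^2 · 1/108 + 0 = 108. Thus E[τ] = E[X_τ^2] − E[M_τ] = 108 − 1 = 107 = 1(108 − 1) = 107.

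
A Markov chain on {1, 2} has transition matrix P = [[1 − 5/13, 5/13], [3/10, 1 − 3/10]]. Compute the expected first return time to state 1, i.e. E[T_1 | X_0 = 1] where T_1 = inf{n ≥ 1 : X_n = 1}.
E[T_1 | X_0 = 1] = 1/π_1 = 89/39

For an irreducible recurrent Markov chain with stationary distribution π, E[T_i | X_0 = i] = 1/π_i (Kac's formula). Here π_1 = (3/10)/(5/13 + 3/10) = (3/10)/(89/130) = 39/89, so E[T_1 | X_0 = 1] = 1/π_1 = (5/13 + 3/10)/(3/10) = (89/130)/(3/10) = 89/39.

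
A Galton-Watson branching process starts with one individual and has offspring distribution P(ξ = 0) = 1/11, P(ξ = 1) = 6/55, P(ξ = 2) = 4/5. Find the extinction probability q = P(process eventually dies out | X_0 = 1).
q = 5/44

The pgf is f(s) = 1/11 + 6/55·s + 4/5·s². The extinction probability q is the smallest fixed point of f in [0, 1]. Setting s = f(s):
  4/5·s² + (6/55 − 1)·s + 1/11 = 0
  4/5·s² − (1/11 + 4/5)·s + 1/11 = 0
which factors as (s − 1)·(4/5·s − 1/11) = 0, giving roots s = 1 and s = (1/11)/(4/5) = 5/44.
Mean offspring μ = 6/55 + 2·4/5 = 94/55 > 1 (supercritical), so q < 1. The extinction probability is the smaller root: q = (1/11)/(4/5) = 5/44.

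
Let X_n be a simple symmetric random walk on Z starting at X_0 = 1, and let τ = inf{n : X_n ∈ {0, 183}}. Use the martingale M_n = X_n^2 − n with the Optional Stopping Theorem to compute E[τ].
E[τ] = 182

M_n = X_n^2 − n is a martingale (since E[X_{n+1}^2 | F_n] = X_n^2 + 1). By OST (τ has finite mean in a bounded region), E[M_τ] = E[M_0] = X_0^2 − 0 = 1^2 = 1. Also E[M_τ] = E[X_τ^2] − E[τ]. The walk exits at 0 or 183, with P(hit 183 first) = 1/183, so E[X_τ^2] = 183^2 · 1/183 + 0 = 183. Thus E[τ] = E[X_τ^2] − E[M_τ] = 183 − 1 = 182 = 1(183 − 1) = 182.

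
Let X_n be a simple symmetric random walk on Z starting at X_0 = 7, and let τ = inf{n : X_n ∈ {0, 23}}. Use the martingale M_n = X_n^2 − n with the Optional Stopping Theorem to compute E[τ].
E[τ] = 112

M_n = X_n^2 − n is a martingale (since E[X_{n+1}^2 | F_n] = X_n^2 + 1). By OST (τ has finite mean in a bounded region), E[M_τ] = E[M_0] = X_0^2 − 0 = 7^2 = 49. Also E[M_τ] = E[X_τ^2] − E[τ]. The walk exits at 0 or 23, with P(hit 23 first) = 7/23, so E[X_τ^2] = 23^2 · 7/23 + 0 = 161. Thus E[τ] = E[X_τ^2] − E[M_τ] = 161 − 49 = 112 = 7(23 − 7) = 112.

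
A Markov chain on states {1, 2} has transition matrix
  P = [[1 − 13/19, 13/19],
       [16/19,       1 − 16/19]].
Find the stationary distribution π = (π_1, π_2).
π_1 = 16/29, π_2 = 13/29

Solve πP = π with π_1 + π_2 = 1. From πP = π: π_1 · (1 − 13/19) + π_2 · 16/19 = π_1 ⇒ π_2 · 16/19 = π_1 · 13/19 ⇒ π_2/π_1 = (13/19)/(16/19) = 13/16. Together with π_1 + π_2 = 1:
  π_1 = (16/19)/(13/19 + 16/19) = (16/19)/(29/19) = 16/29,
  π_2 = (13/19)/(13/19 + 16/19) = (13/19)/(29/19) = 13/29.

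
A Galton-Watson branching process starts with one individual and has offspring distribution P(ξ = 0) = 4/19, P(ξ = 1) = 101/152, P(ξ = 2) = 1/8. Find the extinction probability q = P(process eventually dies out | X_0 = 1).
q = 1

Mean offspring μ = 0·4/19 + 1·101/152 + 2·1/8 = 139/152 ≤ 1. For μ ≤ 1 with offspring not concentrated at 1, the Galton-Watson process goes extinct almost surely, so q = 1.
(Algebraic check: The pgf is f(s) = 4/19 + 101/152·s + 1/8·s². The extinction probability q is the smallest fixed point of f in [0, 1]. Setting s = f(s):
  1/8·s² + (101/152 − 1)·s + 4/19 = 0
  1/8·s² − (4/19 + 1/8)·s + 4/19 = 0
which factors as (s − 1)·(1/8·s − 4/19) = 0, giving roots s = 1 and s = (4/19)/(1/8) = 32/19. Since 32/19 ≥ 1, the smallest root in [0, 1] is s = 1.)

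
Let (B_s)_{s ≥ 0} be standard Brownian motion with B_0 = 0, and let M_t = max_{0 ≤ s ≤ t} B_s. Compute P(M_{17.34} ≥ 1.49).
P(M_{17.34} ≥ 1.49) = 2·P(B_{17.34} ≥ 1.49) = 2(1 − Φ(1.49/√17.34)) ≈ 0.7205

By the reflection principle for Brownian motion, P(M_t ≥ a) = 2 · P(B_t ≥ a) for a ≥ 0. Since B_t ~ N(0, t), P(B_t ≥ 1.49) = 1 − Φ(1.49/√t) = 1 − Φ(1.49/√17.34) = 1 − Φ(0.3578). So
  P(M_{17.34} ≥ 1.49) = 2(1 − Φ(0.3578)) ≈ 0.7205.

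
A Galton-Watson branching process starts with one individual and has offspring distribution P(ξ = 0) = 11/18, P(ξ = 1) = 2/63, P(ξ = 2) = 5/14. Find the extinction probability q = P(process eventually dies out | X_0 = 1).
q = 1

Mean offspring μ = 0·11/18 + 1·2/63 + 2·5/14 = 47/63 ≤ 1. For μ ≤ 1 with offspring not concentrated at 1, the Galton-Watson process goes extinct almost surely, so q = 1.
(Algebraic check: The pgf is f(s) = 11/18 + 2/63·s + 5/14·s². The extinction probability q is the smallest fixed point of f in [0, 1]. Setting s = f(s):
  5/14·s² + (2/63 − 1)·s + 11/18 = 0
  5/14·s² − (11/18 + 5/14)·s + 11/18 = 0
which factors as (s − 1)·(5/14·s − 11/18) = 0, giving roots s = 1 and s = (11/18)/(5/14) = 77/45. Since 77/45 ≥ 1, the smallest root in [0, 1] is s = 1.)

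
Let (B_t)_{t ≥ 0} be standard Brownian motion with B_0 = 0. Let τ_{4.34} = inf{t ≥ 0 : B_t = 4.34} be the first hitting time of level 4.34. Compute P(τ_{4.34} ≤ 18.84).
P(τ_{4.34} ≤ 18.84) = 2(1 − Φ(4.34/√18.84)) = 2(1 − Φ(0.9999)) ≈ 0.3174

By the reflection principle for standard BM, P(τ_b ≤ t) = 2 · P(B_t ≥ b). Since B_t ~ N(0, t), P(B_t ≥ 4.34) = 1 − Φ(4.34/√t) = 1 − Φ(4.34/√18.84) = 1 − Φ(0.9999) ≈ 0.15868. Doubling: P(τ_{4.34} ≤ 18.84) ≈ 2 · 0.15868 = 0.31736 ≈ 0.3174.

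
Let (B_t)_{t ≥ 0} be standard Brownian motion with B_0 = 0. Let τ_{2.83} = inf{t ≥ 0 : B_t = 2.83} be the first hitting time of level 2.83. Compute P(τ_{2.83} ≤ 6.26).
P(τ_{2.83} ≤ 6.26) = 2(1 − Φ(2.83/√6.26)) = 2(1 − Φ(1.1311)) ≈ 0.2580

By the reflection principle for standard BM, P(τ_b ≤ t) = 2 · P(B_t ≥ b). Since B_t ~ N(0, t), P(B_t ≥ 2.83) = 1 − Φ(2.83/√t) = 1 − Φ(2.83/√6.26) = 1 − Φ(1.1311) ≈ 0.12901. Doubling: P(τ_{2.83} ≤ 6.26) ≈ 2 · 0.12901 = 0.25802 ≈ 0.2580.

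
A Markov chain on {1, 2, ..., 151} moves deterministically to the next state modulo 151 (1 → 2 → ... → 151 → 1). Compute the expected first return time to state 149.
E[T_149 | X_0 = 149] = 151

The chain cycles deterministically, so starting at state 149 it returns in exactly 151 steps. Equivalently, the stationary distribution is uniform π_j = 1/151 for every state j, so by Kac's formula E[T_149] = 1/π_149 = 151.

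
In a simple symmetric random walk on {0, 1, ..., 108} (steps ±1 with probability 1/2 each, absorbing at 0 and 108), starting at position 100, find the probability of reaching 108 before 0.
P(hit 108 before 0) = 100/108 = 25/27

Let u_k = P(hit 108 before 0 | start at k). Then u_0 = 0, u_108 = 1, and u_k = u_{k-1}/2 + u_{k+1}/2 for 1 ≤ k ≤ 107. This harmonic recurrence is solved by u_k = k/108, giving u_100 = 100/108 = 25/27.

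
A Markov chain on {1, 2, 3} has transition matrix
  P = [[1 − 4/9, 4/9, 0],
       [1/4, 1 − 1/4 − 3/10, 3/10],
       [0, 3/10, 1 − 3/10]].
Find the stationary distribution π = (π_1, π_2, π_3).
π = (9/41, 16/41, 16/41)

This is a birth-death chain on three states, which satisfies detailed balance: π_1 · P_{12} = π_2 · P_{21} and π_2 · P_{23} = π_3 · P_{32}.
From π_1 · 4/9 = π_2 · 1/4: π_2/π_1 = (4/9)/(1/4) = 16/9.
From π_2 · 3/10 = π_3 · 3/10: π_3/π_2 = (3/10)/(3/10) = 1.
Take π_1 proportional to 1; then unnormalized π = (1, 16/9, 16/9). Normalize by dividing by the sum 41/9:
  π = (9/41, 16/41, 16/41).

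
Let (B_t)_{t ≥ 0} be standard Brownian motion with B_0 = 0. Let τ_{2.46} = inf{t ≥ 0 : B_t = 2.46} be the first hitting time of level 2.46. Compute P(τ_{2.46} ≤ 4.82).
P(τ_{2.46} ≤ 4.82) = 2(1 − Φ(2.46/√4.82)) = 2(1 − Φ(1.1205)) ≈ 0.2625

By the reflection principle for standard BM, P(τ_b ≤ t) = 2 · P(B_t ≥ b). Since B_t ~ N(0, t), P(B_t ≥ 2.46) = 1 − Φ(2.46/√t) = 1 − Φ(2.46/√4.82) = 1 − Φ(1.1205) ≈ 0.13125. Doubling: P(τ_{2.46} ≤ 4.82) ≈ 2 · 0.13125 = 0.26250 ≈ 0.2625.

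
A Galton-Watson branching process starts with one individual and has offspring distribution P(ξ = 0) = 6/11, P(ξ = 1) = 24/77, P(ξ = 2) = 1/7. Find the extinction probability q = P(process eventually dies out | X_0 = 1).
q = 1

Mean offspring μ = 0·6/11 + 1·24/77 + 2·1/7 = 46/77 ≤ 1. For μ ≤ 1 with offspring not concentrated at 1, the Galton-Watson process goes extinct almost surely, so q = 1.
(Algebraic check: The pgf is f(s) = 6/11 + 24/77·s + 1/7·s². The extinction probability q is the smallest fixed point of f in [0, 1]. Setting s = f(s):
  1/7·s² + (24/77 − 1)·s + 6/11 = 0
  1/7·s² − (6/11 + 1/7)·s + 6/11 = 0
which factors as (s − 1)·(1/7·s − 6/11) = 0, giving roots s = 1 and s = (6/11)/(1/7) = 42/11. Since 42/11 ≥ 1, the smallest root in [0, 1] is s = 1.)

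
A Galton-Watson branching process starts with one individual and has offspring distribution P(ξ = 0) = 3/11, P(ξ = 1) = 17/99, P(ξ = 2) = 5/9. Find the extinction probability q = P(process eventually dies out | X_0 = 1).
q = 27/55

The pgf is f(s) = 3/11 + 17/99·s + 5/9·s². The extinction probability q is the smallest fixed point of f in [0, 1]. Setting s = f(s):
  5/9·s² + (17/99 − 1)·s + 3/11 = 0
  5/9·s² − (3/11 + 5/9)·s + 3/11 = 0
which factors as (s − 1)·(5/9·s − 3/11) = 0, giving roots s = 1 and s = (3/11)/(5/9) = 27/55.
Mean offspring μ = 17/99 + 2·5/9 = 127/99 > 1 (supercritical), so q < 1. The extinction probability is the smaller root: q = (3/11)/(5/9) = 27/55.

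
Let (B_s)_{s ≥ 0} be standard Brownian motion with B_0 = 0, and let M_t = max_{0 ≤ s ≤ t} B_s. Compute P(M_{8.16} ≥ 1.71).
P(M_{8.16} ≥ 1.71) = 2·P(B_{8.16} ≥ 1.71) = 2(1 − Φ(1.71/√8.16)) ≈ 0.5494

By the reflection principle for Brownian motion, P(M_t ≥ a) = 2 · P(B_t ≥ a) for a ≥ 0. Since B_t ~ N(0, t), P(B_t ≥ 1.71) = 1 − Φ(1.71/√t) = 1 − Φ(1.71/√8.16) = 1 − Φ(0.5986). So
  P(M_{8.16} ≥ 1.71) = 2(1 − Φ(0.5986)) ≈ 0.5494.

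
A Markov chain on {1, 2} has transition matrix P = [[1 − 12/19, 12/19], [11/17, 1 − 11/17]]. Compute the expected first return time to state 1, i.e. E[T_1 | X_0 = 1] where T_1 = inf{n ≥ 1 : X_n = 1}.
E[T_1 | X_0 = 1] = 1/π_1 = 413/209

For an irreducible recurrent Markov chain with stationary distribution π, E[T_i | X_0 = i] = 1/π_i (Kac's formula). Here π_1 = (11/17)/(12/19 + 11/17) = (11/17)/(413/323) = 209/413, so E[T_1 | X_0 = 1] = 1/π_1 = (12/19 + 11/17)/(11/17) = (413/323)/(11/17) = 413/209.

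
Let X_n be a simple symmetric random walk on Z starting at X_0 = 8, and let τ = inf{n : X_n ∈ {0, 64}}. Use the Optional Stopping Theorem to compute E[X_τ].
E[X_τ] = 8

X_n is a martingale and τ is a bounded-mean stopping time (indeed τ is finite a.s. with bounded expectation since the walk is in a bounded region). By the OST, E[X_τ] = E[X_0] = 8. Equivalently: E[X_τ] = 64 · P(hit 64 first) + 0 · P(hit 0 first) = 64 · (8/64) = 8.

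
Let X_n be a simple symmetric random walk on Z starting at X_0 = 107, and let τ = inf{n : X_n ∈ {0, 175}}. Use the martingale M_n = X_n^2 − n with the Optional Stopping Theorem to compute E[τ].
E[τ] = 7276

M_n = X_n^2 − n is a martingale (since E[X_{n+1}^2 | F_n] = X_n^2 + 1). By OST (τ has finite mean in a bounded region), E[M_τ] = E[M_0] = X_0^2 − 0 = 107^2 = 11449. Also E[M_τ] = E[X_τ^2] − E[τ]. The walk exits at 0 or 175, with P(hit 175 first) = 107/175, so E[X_τ^2] = 175^2 · 107/175 + 0 = 18725. Thus E[τ] = E[X_τ^2] − E[M_τ] = 18725 − 11449 = 7276 = 107(175 − 107) = 7276.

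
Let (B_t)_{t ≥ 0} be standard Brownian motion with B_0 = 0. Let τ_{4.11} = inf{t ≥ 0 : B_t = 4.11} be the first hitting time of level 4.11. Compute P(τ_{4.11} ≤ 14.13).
P(τ_{4.11} ≤ 14.13) = 2(1 − Φ(4.11/√14.13)) = 2(1 − Φ(1.0934)) ≈ 0.2742

By the reflection principle for standard BM, P(τ_b ≤ t) = 2 · P(B_t ≥ b). Since B_t ~ N(0, t), P(B_t ≥ 4.11) = 1 − Φ(4.11/√t) = 1 − Φ(4.11/√14.13) = 1 − Φ(1.0934) ≈ 0.13711. Doubling: P(τ_{4.11} ≤ 14.13) ≈ 2 · 0.13711 = 0.27422 ≈ 0.2742.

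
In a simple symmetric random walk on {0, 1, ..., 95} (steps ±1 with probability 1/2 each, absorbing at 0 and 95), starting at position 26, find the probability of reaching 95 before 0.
P(hit 95 before 0) = 26/95

Let u_k = P(hit 95 before 0 | start at k). Then u_0 = 0, u_95 = 1, and u_k = u_{k-1}/2 + u_{k+1}/2 for 1 ≤ k ≤ 94. This harmonic recurrence is solved by u_k = k/95, giving u_26 = 26/95.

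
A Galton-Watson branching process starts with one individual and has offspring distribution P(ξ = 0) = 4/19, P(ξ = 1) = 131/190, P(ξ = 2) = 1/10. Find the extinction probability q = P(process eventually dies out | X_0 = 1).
q = 1

Mean offspring μ = 0·4/19 + 1·131/190 + 2·1/10 = 169/190 ≤ 1. For μ ≤ 1 with offspring not concentrated at 1, the Galton-Watson process goes extinct almost surely, so q = 1.
(Algebraic check: The pgf is f(s) = 4/19 + 131/190·s + 1/10·s². The extinction probability q is the smallest fixed point of f in [0, 1]. Setting s = f(s):
  1/10·s² + (131/190 − 1)·s + 4/19 = 0
  1/10·s² − (4/19 + 1/10)·s + 4/19 = 0
which factors as (s − 1)·(1/10·s − 4/19) = 0, giving roots s = 1 and s = (4/19)/(1/10) = 40/19. Since 40/19 ≥ 1, the smallest root in [0, 1] is s = 1.)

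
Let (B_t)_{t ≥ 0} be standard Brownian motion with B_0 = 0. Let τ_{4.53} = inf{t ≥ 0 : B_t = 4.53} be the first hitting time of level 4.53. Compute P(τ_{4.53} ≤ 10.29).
P(τ_{4.53} ≤ 10.29) = 2(1 − Φ(4.53/√10.29)) = 2(1 − Φ(1.4122)) ≈ 0.1579

By the reflection principle for standard BM, P(τ_b ≤ t) = 2 · P(B_t ≥ b). Since B_t ~ N(0, t), P(B_t ≥ 4.53) = 1 − Φ(4.53/√t) = 1 − Φ(4.53/√10.29) = 1 − Φ(1.4122) ≈ 0.07895. Doubling: P(τ_{4.53} ≤ 10.29) ≈ 2 · 0.07895 = 0.15790 ≈ 0.1579.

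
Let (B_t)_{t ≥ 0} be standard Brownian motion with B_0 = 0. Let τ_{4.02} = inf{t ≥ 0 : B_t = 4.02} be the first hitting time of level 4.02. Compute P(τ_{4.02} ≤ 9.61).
P(τ_{4.02} ≤ 9.61) = 2(1 − Φ(4.02/√9.61)) = 2(1 − Φ(1.2968)) ≈ 0.1947

By the reflection principle for standard BM, P(τ_b ≤ t) = 2 · P(B_t ≥ b). Since B_t ~ N(0, t), P(B_t ≥ 4.02) = 1 − Φ(4.02/√t) = 1 − Φ(4.02/√9.61) = 1 − Φ(1.2968) ≈ 0.09735. Doubling: P(τ_{4.02} ≤ 9.61) ≈ 2 · 0.09735 = 0.19470 ≈ 0.1947.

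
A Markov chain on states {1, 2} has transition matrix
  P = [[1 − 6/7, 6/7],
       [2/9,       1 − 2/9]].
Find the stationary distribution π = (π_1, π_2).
π_1 = 7/34, π_2 = 27/34

Solve πP = π with π_1 + π_2 = 1. From πP = π: π_1 · (1 − 6/7) + π_2 · 2/9 = π_1 ⇒ π_2 · 2/9 = π_1 · 6/7 ⇒ π_2/π_1 = (6/7)/(2/9) = 27/7. Together with π_1 + π_2 = 1:
  π_1 = (2/9)/(6/7 + 2/9) = (2/9)/(68/63) = 7/34,
  π_2 = (6/7)/(6/7 + 2/9) = (6/7)/(68/63) = 27/34.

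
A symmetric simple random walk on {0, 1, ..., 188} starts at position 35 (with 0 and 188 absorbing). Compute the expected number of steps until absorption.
E[τ | X_0 = 35] = 5355

Let v_k = E[τ | X_0 = k]. Boundary: v_0 = v_188 = 0. Recurrence: v_k = 1 + (v_{k-1} + v_{k+1})/2 for 1 ≤ k ≤ 187. The particular solution to v_k − (v_{k-1} + v_{k+1})/2 = 1 is v_k = −k^2. Adding homogeneous solution A + B k and matching boundaries gives v_k = k (188 − k). Substituting k = 35: v_35 = 35 · 153 = 5355.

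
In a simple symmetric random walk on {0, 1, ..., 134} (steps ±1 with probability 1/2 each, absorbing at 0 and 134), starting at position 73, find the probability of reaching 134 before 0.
P(hit 134 before 0) = 73/134

Let u_k = P(hit 134 before 0 | start at k). Then u_0 = 0, u_134 = 1, and u_k = u_{k-1}/2 + u_{k+1}/2 for 1 ≤ k ≤ 133. This harmonic recurrence is solved by u_k = k/134, giving u_73 = 73/134.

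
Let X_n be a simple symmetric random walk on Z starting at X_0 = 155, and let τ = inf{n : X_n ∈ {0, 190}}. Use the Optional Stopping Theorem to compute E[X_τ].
E[X_τ] = 155

X_n is a martingale and τ is a bounded-mean stopping time (indeed τ is finite a.s. with bounded expectation since the walk is in a bounded region). By the OST, E[X_τ] = E[X_0] = 155. Equivalently: E[X_τ] = 190 · P(hit 190 first) + 0 · P(hit 0 first) = 190 · (155/190) = 155.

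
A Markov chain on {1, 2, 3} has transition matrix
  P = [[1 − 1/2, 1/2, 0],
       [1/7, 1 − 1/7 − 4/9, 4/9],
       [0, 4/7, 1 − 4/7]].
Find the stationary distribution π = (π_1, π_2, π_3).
π = (9/65, 63/130, 49/130)

This is a birth-death chain on three states, which satisfies detailed balance: π_1 · P_{12} = π_2 · P_{21} and π_2 · P_{23} = π_3 · P_{32}.
From π_1 · 1/2 = π_2 · 1/7: π_2/π_1 = (1/2)/(1/7) = 7/2.
From π_2 · 4/9 = π_3 · 4/7: π_3/π_2 = (4/9)/(4/7) = 7/9.
Take π_1 proportional to 1; then unnormalized π = (1, 7/2, 49/18). Normalize by dividing by the sum 65/9:
  π = (9/65, 63/130, 49/130).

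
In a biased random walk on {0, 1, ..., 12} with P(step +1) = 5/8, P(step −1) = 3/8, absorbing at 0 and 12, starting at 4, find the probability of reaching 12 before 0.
P(hit 12 before 0) = (1 − (3/5)^4) / (1 − (3/5)^12) = 390625/447811

Let u_k denote P(reach 12 before 0 | start at k). Boundary: u_0 = 0, u_12 = 1. Recurrence: u_k = 5/8·u_{k+1} + 3/8·u_{k-1} for 1 ≤ k ≤ 11. Try u_k = A + B·r^k with r = q/p = (3/8)/(5/8) = 3/5. Substitution satisfies the recurrence; boundary conditions give:
  u_k = (1 − r^k) / (1 − r^N) = (1 − (3/5)^4) / (1 − (3/5)^12) = 390625/447811.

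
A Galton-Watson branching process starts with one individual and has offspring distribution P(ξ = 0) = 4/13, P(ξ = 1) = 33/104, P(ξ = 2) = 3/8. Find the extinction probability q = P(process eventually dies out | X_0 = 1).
q = 32/39

The pgf is f(s) = 4/13 + 33/104·s + 3/8·s². The extinction probability q is the smallest fixed point of f in [0, 1]. Setting s = f(s):
  3/8·s² + (33/104 − 1)·s + 4/13 = 0
  3/8·s² − (4/13 + 3/8)·s + 4/13 = 0
which factors as (s − 1)·(3/8·s − 4/13) = 0, giving roots s = 1 and s = (4/13)/(3/8) = 32/39.
Mean offspring μ = 33/104 + 2·3/8 = 111/104 > 1 (supercritical), so q < 1. The extinction probability is the smaller root: q = (4/13)/(3/8) = 32/39.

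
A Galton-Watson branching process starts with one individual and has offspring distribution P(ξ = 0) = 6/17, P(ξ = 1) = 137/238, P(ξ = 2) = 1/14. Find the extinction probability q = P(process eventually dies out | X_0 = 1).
q = 1

Mean offspring μ = 0·6/17 + 1·137/238 + 2·1/14 = 171/238 ≤ 1. For μ ≤ 1 with offspring not concentrated at 1, the Galton-Watson process goes extinct almost surely, so q = 1.
(Algebraic check: The pgf is f(s) = 6/17 + 137/238·s + 1/14·s². The extinction probability q is the smallest fixed point of f in [0, 1]. Setting s = f(s):
  1/14·s² + (137/238 − 1)·s + 6/17 = 0
  1/14·s² − (6/17 + 1/14)·s + 6/17 = 0
which factors as (s − 1)·(1/14·s − 6/17) = 0, giving roots s = 1 and s = (6/17)/(1/14) = 84/17. Since 84/17 ≥ 1, the smallest root in [0, 1] is s = 1.)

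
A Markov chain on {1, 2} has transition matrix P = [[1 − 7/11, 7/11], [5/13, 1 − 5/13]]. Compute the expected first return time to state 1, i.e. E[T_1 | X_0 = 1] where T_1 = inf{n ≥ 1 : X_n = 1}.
E[T_1 | X_0 = 1] = 1/π_1 = 146/55

For an irreducible recurrent Markov chain with stationary distribution π, E[T_i | X_0 = i] = 1/π_i (Kac's formula). Here π_1 = (5/13)/(7/11 + 5/13) = (5/13)/(146/143) = 55/146, so E[T_1 | X_0 = 1] = 1/π_1 = (7/11 + 5/13)/(5/13) = (146/143)/(5/13) = 146/55.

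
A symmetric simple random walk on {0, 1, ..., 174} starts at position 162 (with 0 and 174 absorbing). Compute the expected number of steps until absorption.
E[τ | X_0 = 162] = 1944

Let v_k = E[τ | X_0 = k]. Boundary: v_0 = v_174 = 0. Recurrence: v_k = 1 + (v_{k-1} + v_{k+1})/2 for 1 ≤ k ≤ 173. The particular solution to v_k − (v_{k-1} + v_{k+1})/2 = 1 is v_k = −k^2. Adding homogeneous solution A + B k and matching boundaries gives v_k = k (174 − k). Substituting k = 162: v_162 = 162 · 12 = 1944.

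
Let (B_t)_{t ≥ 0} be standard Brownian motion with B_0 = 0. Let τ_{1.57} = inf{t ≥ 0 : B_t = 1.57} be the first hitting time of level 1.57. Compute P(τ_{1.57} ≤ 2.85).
P(τ_{1.57} ≤ 2.85) = 2(1 − Φ(1.57/√2.85)) = 2(1 − Φ(0.9300)) ≈ 0.3524

By the reflection principle for standard BM, P(τ_b ≤ t) = 2 · P(B_t ≥ b). Since B_t ~ N(0, t), P(B_t ≥ 1.57) = 1 − Φ(1.57/√t) = 1 − Φ(1.57/√2.85) = 1 − Φ(0.9300) ≈ 0.17619. Doubling: P(τ_{1.57} ≤ 2.85) ≈ 2 · 0.17619 = 0.35238 ≈ 0.3524.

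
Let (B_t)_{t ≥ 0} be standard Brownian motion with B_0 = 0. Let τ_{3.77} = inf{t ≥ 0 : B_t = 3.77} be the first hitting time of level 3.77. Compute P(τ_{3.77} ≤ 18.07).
P(τ_{3.77} ≤ 18.07) = 2(1 − Φ(3.77/√18.07)) = 2(1 − Φ(0.8869)) ≈ 0.3751

By the reflection principle for standard BM, P(τ_b ≤ t) = 2 · P(B_t ≥ b). Since B_t ~ N(0, t), P(B_t ≥ 3.77) = 1 − Φ(3.77/√t) = 1 − Φ(3.77/√18.07) = 1 − Φ(0.8869) ≈ 0.18757. Doubling: P(τ_{3.77} ≤ 18.07) ≈ 2 · 0.18757 = 0.37514 ≈ 0.3751.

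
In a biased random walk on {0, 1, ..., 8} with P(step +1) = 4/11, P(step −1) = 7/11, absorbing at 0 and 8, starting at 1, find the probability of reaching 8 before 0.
P(hit 8 before 0) = (1 − (7/4)^1) / (1 − (7/4)^8) = 16384/1899755

Let u_k denote P(reach 8 before 0 | start at k). Boundary: u_0 = 0, u_8 = 1. Recurrence: u_k = 4/11·u_{k+1} + 7/11·u_{k-1} for 1 ≤ k ≤ 7. Try u_k = A + B·r^k with r = q/p = (7/11)/(4/11) = 7/4. Substitution satisfies the recurrence; boundary conditions give:
  u_k = (1 − r^k) / (1 − r^N) = (1 − (7/4)^1) / (1 − (7/4)^8) = 16384/1899755.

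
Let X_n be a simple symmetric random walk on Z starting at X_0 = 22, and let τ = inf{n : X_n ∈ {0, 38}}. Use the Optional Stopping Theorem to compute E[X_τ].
E[X_τ] = 22

X_n is a martingale and τ is a bounded-mean stopping time (indeed τ is finite a.s. with bounded expectation since the walk is in a bounded region). By the OST, E[X_τ] = E[X_0] = 22. Equivalently: E[X_τ] = 38 · P(hit 38 first) + 0 · P(hit 0 first) = 38 · (22/38) = 22.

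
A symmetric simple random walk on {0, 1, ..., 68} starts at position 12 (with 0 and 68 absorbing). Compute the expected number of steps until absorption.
E[τ | X_0 = 12] = 672

Let v_k = E[τ | X_0 = k]. Boundary: v_0 = v_68 = 0. Recurrence: v_k = 1 + (v_{k-1} + v_{k+1})/2 for 1 ≤ k ≤ 67. The particular solution to v_k − (v_{k-1} + v_{k+1})/2 = 1 is v_k = −k^2. Adding homogeneous solution A + B k and matching boundaries gives v_k = k (68 − k). Substituting k = 12: v_12 = 12 · 56 = 672.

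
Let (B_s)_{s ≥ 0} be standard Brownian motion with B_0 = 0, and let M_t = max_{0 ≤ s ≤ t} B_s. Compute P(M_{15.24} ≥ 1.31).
P(M_{15.24} ≥ 1.31) = 2·P(B_{15.24} ≥ 1.31) = 2(1 − Φ(1.31/√15.24)) ≈ 0.7372

By the reflection principle for Brownian motion, P(M_t ≥ a) = 2 · P(B_t ≥ a) for a ≥ 0. Since B_t ~ N(0, t), P(B_t ≥ 1.31) = 1 − Φ(1.31/√t) = 1 − Φ(1.31/√15.24) = 1 − Φ(0.3356). So
  P(M_{15.24} ≥ 1.31) = 2(1 − Φ(0.3356)) ≈ 0.7372.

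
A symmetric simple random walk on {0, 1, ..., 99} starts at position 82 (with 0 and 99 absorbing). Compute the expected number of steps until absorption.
E[τ | X_0 = 82] = 1394

Let v_k = E[τ | X_0 = k]. Boundary: v_0 = v_99 = 0. Recurrence: v_k = 1 + (v_{k-1} + v_{k+1})/2 for 1 ≤ k ≤ 98. The particular solution to v_k − (v_{k-1} + v_{k+1})/2 = 1 is v_k = −k^2. Adding homogeneous solution A + B k and matching boundaries gives v_k = k (99 − k). Substituting k = 82: v_82 = 82 · 17 = 1394.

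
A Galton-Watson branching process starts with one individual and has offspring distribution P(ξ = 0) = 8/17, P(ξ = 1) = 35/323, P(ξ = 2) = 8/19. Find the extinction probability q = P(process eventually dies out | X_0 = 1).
q = 1

Mean offspring μ = 0·8/17 + 1·35/323 + 2·8/19 = 307/323 ≤ 1. For μ ≤ 1 with offspring not concentrated at 1, the Galton-Watson process goes extinct almost surely, so q = 1.
(Algebraic check: The pgf is f(s) = 8/17 + 35/323·s + 8/19·s². The extinction probability q is the smallest fixed point of f in [0, 1]. Setting s = f(s):
  8/19·s² + (35/323 − 1)·s + 8/17 = 0
  8/19·s² − (8/17 + 8/19)·s + 8/17 = 0
which factors as (s − 1)·(8/19·s − 8/17) = 0, giving roots s = 1 and s = (8/17)/(8/19) = 19/17. Since 19/17 ≥ 1, the smallest root in [0, 1] is s = 1.)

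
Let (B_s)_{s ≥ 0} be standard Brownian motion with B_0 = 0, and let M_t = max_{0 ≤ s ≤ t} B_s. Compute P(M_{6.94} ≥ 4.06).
P(M_{6.94} ≥ 4.06) = 2·P(B_{6.94} ≥ 4.06) = 2(1 − Φ(4.06/√6.94)) ≈ 0.1233

By the reflection principle for Brownian motion, P(M_t ≥ a) = 2 · P(B_t ≥ a) for a ≥ 0. Since B_t ~ N(0, t), P(B_t ≥ 4.06) = 1 − Φ(4.06/√t) = 1 − Φ(4.06/√6.94) = 1 − Φ(1.5412). So
  P(M_{6.94} ≥ 4.06) = 2(1 − Φ(1.5412)) ≈ 0.1233.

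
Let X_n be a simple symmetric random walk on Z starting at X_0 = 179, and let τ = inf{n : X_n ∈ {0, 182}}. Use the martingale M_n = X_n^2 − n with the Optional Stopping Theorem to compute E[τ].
E[τ] = 537

M_n = X_n^2 − n is a martingale (since E[X_{n+1}^2 | F_n] = X_n^2 + 1). By OST (τ has finite mean in a bounded region), E[M_τ] = E[M_0] = X_0^2 − 0 = 179^2 = 32041. Also E[M_τ] = E[X_τ^2] − E[τ]. The walk exits at 0 or 182, with P(hit 182 first) = 179/182, so E[X_τ^2] = 182^2 · 179/182 + 0 = 32578. Thus E[τ] = E[X_τ^2] − E[M_τ] = 32578 − 32041 = 537 = 179(182 − 179) = 537.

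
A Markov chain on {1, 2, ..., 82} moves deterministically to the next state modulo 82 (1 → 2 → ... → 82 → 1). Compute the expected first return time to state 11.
E[T_11 | X_0 = 11] = 82

The chain cycles deterministically, so starting at state 11 it returns in exactly 82 steps. Equivalently, the stationary distribution is uniform π_j = 1/82 for every state j, so by Kac's formula E[T_11] = 1/π_11 = 82.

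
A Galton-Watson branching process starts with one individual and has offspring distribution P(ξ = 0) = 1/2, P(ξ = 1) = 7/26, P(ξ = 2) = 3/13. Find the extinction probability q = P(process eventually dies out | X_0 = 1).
q = 1

Mean offspring μ = 0·1/2 + 1·7/26 + 2·3/13 = 19/26 ≤ 1. For μ ≤ 1 with offspring not concentrated at 1, the Galton-Watson process goes extinct almost surely, so q = 1.
(Algebraic check: The pgf is f(s) = 1/2 + 7/26·s + 3/13·s². The extinction probability q is the smallest fixed point of f in [0, 1]. Setting s = f(s):
  3/13·s² + (7/26 − 1)·s + 1/2 = 0
  3/13·s² − (1/2 + 3/13)·s + 1/2 = 0
which factors as (s − 1)·(3/13·s − 1/2) = 0, giving roots s = 1 and s = (1/2)/(3/13) = 13/6. Since 13/6 ≥ 1, the smallest root in [0, 1] is s = 1.)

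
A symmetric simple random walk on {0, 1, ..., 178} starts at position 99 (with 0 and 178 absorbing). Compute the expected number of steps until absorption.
E[τ | X_0 = 99] = 7821

Let v_k = E[τ | X_0 = k]. Boundary: v_0 = v_178 = 0. Recurrence: v_k = 1 + (v_{k-1} + v_{k+1})/2 for 1 ≤ k ≤ 177. The particular solution to v_k − (v_{k-1} + v_{k+1})/2 = 1 is v_k = −k^2. Adding homogeneous solution A + B k and matching boundaries gives v_k = k (178 − k). Substituting k = 99: v_99 = 99 · 79 = 7821.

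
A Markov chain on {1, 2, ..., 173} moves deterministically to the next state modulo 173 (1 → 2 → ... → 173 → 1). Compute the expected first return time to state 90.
E[T_90 | X_0 = 90] = 173

The chain cycles deterministically, so starting at state 90 it returns in exactly 173 steps. Equivalently, the stationary distribution is uniform π_j = 1/173 for every state j, so by Kac's formula E[T_90] = 1/π_90 = 173.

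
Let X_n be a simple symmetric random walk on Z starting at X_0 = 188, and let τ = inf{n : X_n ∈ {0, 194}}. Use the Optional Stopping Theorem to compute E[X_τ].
E[X_τ] = 188

X_n is a martingale and τ is a bounded-mean stopping time (indeed τ is finite a.s. with bounded expectation since the walk is in a bounded region). By the OST, E[X_τ] = E[X_0] = 188. Equivalently: E[X_τ] = 194 · P(hit 194 first) + 0 · P(hit 0 first) = 194 · (188/194) = 188.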